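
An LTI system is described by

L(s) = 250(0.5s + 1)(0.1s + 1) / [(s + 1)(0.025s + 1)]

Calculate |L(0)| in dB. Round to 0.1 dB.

48.0 dB

L(0) = 250 · 1 / 1 = 250
20 log₁₀(250) ≈ 47.96 dB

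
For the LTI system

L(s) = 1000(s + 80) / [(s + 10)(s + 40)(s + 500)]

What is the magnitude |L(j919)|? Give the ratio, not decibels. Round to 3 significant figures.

At s = jω = j919:
zero (s+80): 80 + j919 → |·| = √(80²+919²) = √850961 ≈ 922.48, ∠ = arctan(919/80) ≈ 85.02°
pole (s+10): 10 + j919 → |·| = √(10²+919²) = √844661 ≈ 919.05, ∠ = arctan(919/10) ≈ 89.38°
pole (s+40): 40 + j919 → |·| = √(40²+919²) = √846161 ≈ 919.87, ∠ = arctan(919/40) ≈ 87.51°
pole (s+500): 500 + j919 → |·| = √(500²+919²) = √1094561 ≈ 1046.2, ∠ = arctan(919/500) ≈ 61.45°
|L| = 1000 · 922.48 / 8.8446e+08 ≈ 0.001043

0.00104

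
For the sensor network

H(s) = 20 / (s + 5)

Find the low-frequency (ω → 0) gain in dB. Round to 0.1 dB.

12.0 dB

H(0) = 20 / 5 = 4
20 log₁₀(4) ≈ 12.04 dB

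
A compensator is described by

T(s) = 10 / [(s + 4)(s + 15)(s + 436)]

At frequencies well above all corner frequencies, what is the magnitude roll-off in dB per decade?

Each pole contributes −20 dB/decade at high frequency; each zero contributes +20 dB/decade.
Net: 0 zero(s) − 3 pole(s) → -60 dB/decade.

-60 dB/decade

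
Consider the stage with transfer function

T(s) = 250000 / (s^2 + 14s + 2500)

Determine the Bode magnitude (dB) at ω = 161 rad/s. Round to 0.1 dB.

At s = jω = j161:
quadratic: (j161)² + 14·j161 + 2500 = -23421 + j2254 → |·| ≈ 23529, ∠ ≈ 174.50°
|T| = 250000 / 23529 ≈ 10.625
Gain = 20 log₁₀(10.625) ≈ 20.53 dB

20.5 dB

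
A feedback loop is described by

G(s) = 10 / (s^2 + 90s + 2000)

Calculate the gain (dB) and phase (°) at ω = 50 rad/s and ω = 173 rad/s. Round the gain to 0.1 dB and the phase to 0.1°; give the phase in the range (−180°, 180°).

ω = 50: -53.1 dB, -96.3°; ω = 173: -70.1 dB, -150.9°

Substitute s = j50:
Numerator: 10 = 10 + j0
Denominator: (j50)^2 + 90(j50) + 2000 = -500 + j4500
|N| = √(10² + 0²) ≈ 10, ∠N ≈ 0.00°
|D| = √(500² + 4500²) ≈ 4527.7, ∠D ≈ 96.34°
|G| = 10 / 4527.7 ≈ 0.0022086
Gain = 20 log₁₀(0.0022086) ≈ -53.12 dB
∠G = 0.00° − 96.34° = -96.34°

Substitute s = j173:
Numerator: 10 = 10 + j0
Denominator: (j173)^2 + 90(j173) + 2000 = -27929 + j15570
|N| = √(10² + 0²) ≈ 10, ∠N ≈ 0.00°
|D| = √(27929² + 15570²) ≈ 31976, ∠D ≈ 150.86°
|G| = 10 / 31976 ≈ 0.00031273
Gain = 20 log₁₀(0.00031273) ≈ -70.10 dB
∠G = 0.00° − 150.86° = -150.86°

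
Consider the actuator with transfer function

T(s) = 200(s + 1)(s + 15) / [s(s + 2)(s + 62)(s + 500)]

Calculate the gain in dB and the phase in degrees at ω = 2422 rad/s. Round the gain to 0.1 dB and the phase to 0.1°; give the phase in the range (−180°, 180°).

-89.5 dB, -167.2°

At s = jω = j2422:
zero (s+1): 1 + j2422 → |·| = √(1²+2422²) = √5866085 ≈ 2422, ∠ = arctan(2422/1) ≈ 89.98°
zero (s+15): 15 + j2422 → |·| = √(15²+2422²) = √5866309 ≈ 2422, ∠ = arctan(2422/15) ≈ 89.65°
pole (s+2): 2 + j2422 → |·| = √(2²+2422²) = √5866088 ≈ 2422, ∠ = arctan(2422/2) ≈ 89.95°
pole (s+62): 62 + j2422 → |·| = √(62²+2422²) = √5869928 ≈ 2422.8, ∠ = arctan(2422/62) ≈ 88.53°
pole (s+500): 500 + j2422 → |·| = √(500²+2422²) = √6116084 ≈ 2473.1, ∠ = arctan(2422/500) ≈ 78.34°
pole at origin: |s| = 2422, ∠ = 90.00° (in denominator)
|T| = 200 · 5.8661e+06 / 3.5149e+13 ≈ 3.3378e-05
Gain = 20 log₁₀(3.3378e-05) ≈ -89.53 dB
∠T = 179.63° − 346.82° = -167.19°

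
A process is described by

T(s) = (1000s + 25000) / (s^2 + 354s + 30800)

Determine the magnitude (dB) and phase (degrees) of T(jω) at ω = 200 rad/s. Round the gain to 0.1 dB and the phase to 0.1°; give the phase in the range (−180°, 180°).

9.0 dB, -14.5°

Substitute s = j200:
Numerator: 1000(j200) + 25000 = 25000 + j200000
Denominator: (j200)^2 + 354(j200) + 30800 = -9200 + j70800
|N| = √(25000² + 200000²) ≈ 2.0156e+05, ∠N ≈ 82.87°
|D| = √(9200² + 70800²) ≈ 71395, ∠D ≈ 97.40°
|T| = 2.0156e+05 / 71395 ≈ 2.8232
Gain = 20 log₁₀(2.8232) ≈ 9.01 dB
∠T = 82.87° − 97.40° = -14.53°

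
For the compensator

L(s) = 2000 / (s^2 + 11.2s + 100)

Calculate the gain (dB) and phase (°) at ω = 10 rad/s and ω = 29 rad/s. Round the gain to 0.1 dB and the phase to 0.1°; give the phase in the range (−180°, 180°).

At s = jω = j10:
quadratic: (j10)² + 11.2·j10 + 100 = 0 + j112 → |·| ≈ 112, ∠ ≈ 90.00°
|L| = 2000 / 112 ≈ 17.857
Gain = 20 log₁₀(17.857) ≈ 25.04 dB
∠L = 0.00° − 90.00° = -90.00°

At s = jω = j29:
quadratic: (j29)² + 11.2·j29 + 100 = -741 + j324.8 → |·| ≈ 809.06, ∠ ≈ 156.33°
|L| = 2000 / 809.06 ≈ 2.472
Gain = 20 log₁₀(2.472) ≈ 7.86 dB
∠L = 0.00° − 156.33° = -156.33°

ω = 10: 25.0 dB, -90.0°; ω = 29: 7.9 dB, -156.3°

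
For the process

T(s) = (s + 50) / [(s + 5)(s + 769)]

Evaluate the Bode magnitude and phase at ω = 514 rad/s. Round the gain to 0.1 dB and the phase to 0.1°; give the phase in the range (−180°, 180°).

-59.3 dB, -38.8°

At s = jω = j514:
zero (s+50): 50 + j514 → |·| = √(50²+514²) = √266696 ≈ 516.43, ∠ = arctan(514/50) ≈ 84.44°
pole (s+5): 5 + j514 → |·| = √(5²+514²) = √264221 ≈ 514.02, ∠ = arctan(514/5) ≈ 89.44°
pole (s+769): 769 + j514 → |·| = √(769²+514²) = √855557 ≈ 924.96, ∠ = arctan(514/769) ≈ 33.76°
|T| = 1 · 516.43 / 4.7545e+05 ≈ 0.0010862
Gain = 20 log₁₀(0.0010862) ≈ -59.28 dB
∠T = 84.44° − 123.20° = -38.76°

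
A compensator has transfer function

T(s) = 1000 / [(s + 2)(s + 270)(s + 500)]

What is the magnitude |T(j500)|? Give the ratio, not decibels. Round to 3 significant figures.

4.98e-06

At s = jω = j500:
pole (s+2): 2 + j500 → |·| = √(2²+500²) = √250004 ≈ 500, ∠ = arctan(500/2) ≈ 89.77°
pole (s+270): 270 + j500 → |·| = √(270²+500²) = √322900 ≈ 568.24, ∠ = arctan(500/270) ≈ 61.63°
pole (s+500): 500 + j500 → |·| = √(500²+500²) = √500000 ≈ 707.11, ∠ = arctan(500/500) ≈ 45.00°
|T| = 1000 / 2.009e+08 ≈ 4.9776e-06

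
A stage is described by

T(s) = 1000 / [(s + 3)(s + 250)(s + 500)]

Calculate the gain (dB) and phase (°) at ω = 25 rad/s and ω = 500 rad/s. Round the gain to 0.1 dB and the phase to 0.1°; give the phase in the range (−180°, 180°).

At s = jω = j25:
pole (s+3): 3 + j25 → |·| = √(3²+25²) = √634 ≈ 25.179, ∠ = arctan(25/3) ≈ 83.16°
pole (s+250): 250 + j25 → |·| = √(250²+25²) = √63125 ≈ 251.25, ∠ = arctan(25/250) ≈ 5.71°
pole (s+500): 500 + j25 → |·| = √(500²+25²) = √250625 ≈ 500.62, ∠ = arctan(25/500) ≈ 2.86°
|T| = 1000 / 3.167e+06 ≈ 0.00031576
Gain = 20 log₁₀(0.00031576) ≈ -70.01 dB
∠T = 0.00° − 91.73° = -91.73°

At s = jω = j500:
pole (s+3): 3 + j500 → |·| = √(3²+500²) = √250009 ≈ 500.01, ∠ = arctan(500/3) ≈ 89.66°
pole (s+250): 250 + j500 → |·| = √(250²+500²) = √312500 ≈ 559.02, ∠ = arctan(500/250) ≈ 63.43°
pole (s+500): 500 + j500 → |·| = √(500²+500²) = √500000 ≈ 707.11, ∠ = arctan(500/500) ≈ 45.00°
|T| = 1000 / 1.9765e+08 ≈ 5.0594e-06
Gain = 20 log₁₀(5.0594e-06) ≈ -105.92 dB
∠T = 0.00° − 198.09° = -198.09° ≡ 161.91° (principal value)

ω = 25: -70.0 dB, -91.7°; ω = 500: -105.9 dB, 161.9°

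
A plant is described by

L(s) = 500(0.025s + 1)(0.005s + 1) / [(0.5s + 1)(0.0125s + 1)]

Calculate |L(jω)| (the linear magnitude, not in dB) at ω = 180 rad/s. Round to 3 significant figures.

At ω = 180 rad/s:
zero (1 + j180·0.025) = 1 + j4.5 → |·| ≈ 4.6098, ∠ ≈ 77.47°
zero (1 + j180·0.005) = 1 + j0.9 → |·| ≈ 1.3454, ∠ ≈ 41.99°
pole (1 + j180·0.5) = 1 + j90 → |·| ≈ 90.006, ∠ ≈ 89.36°
pole (1 + j180·0.0125) = 1 + j2.25 → |·| ≈ 2.4622, ∠ ≈ 66.04°
|L| = 500 · 4.6098 · 1.3454 / (90.006 · 2.4622) ≈ 13.993

14.0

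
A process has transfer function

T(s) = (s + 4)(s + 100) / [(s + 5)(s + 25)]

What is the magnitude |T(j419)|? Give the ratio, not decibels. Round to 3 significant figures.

At s = jω = j419:
zero (s+4): 4 + j419 → |·| = √(4²+419²) = √175577 ≈ 419.02, ∠ = arctan(419/4) ≈ 89.45°
zero (s+100): 100 + j419 → |·| = √(100²+419²) = √185561 ≈ 430.77, ∠ = arctan(419/100) ≈ 76.58°
pole (s+5): 5 + j419 → |·| = √(5²+419²) = √175586 ≈ 419.03, ∠ = arctan(419/5) ≈ 89.32°
pole (s+25): 25 + j419 → |·| = √(25²+419²) = √176186 ≈ 419.75, ∠ = arctan(419/25) ≈ 86.59°
|T| = 1 · 1.805e+05 / 1.7589e+05 ≈ 1.0262

1.03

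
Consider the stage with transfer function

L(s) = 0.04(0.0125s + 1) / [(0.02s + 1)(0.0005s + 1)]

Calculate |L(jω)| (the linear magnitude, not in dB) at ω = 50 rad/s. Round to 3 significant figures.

0.0333

At ω = 50 rad/s:
zero (1 + j50·0.0125) = 1 + j0.625 → |·| ≈ 1.1792, ∠ ≈ 32.01°
pole (1 + j50·0.02) = 1 + j1 → |·| ≈ 1.4142, ∠ ≈ 45.00°
pole (1 + j50·0.0005) = 1 + j0.025 → |·| ≈ 1.0003, ∠ ≈ 1.43°
|L| = 0.04 · 1.1792 / (1.4142 · 1.0003) ≈ 0.033343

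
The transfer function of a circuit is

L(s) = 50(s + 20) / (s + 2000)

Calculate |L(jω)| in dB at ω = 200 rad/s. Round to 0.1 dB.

At s = jω = j200:
zero (s+20): 20 + j200 → |·| = √(20²+200²) = √40400 ≈ 201, ∠ = arctan(200/20) ≈ 84.29°
pole (s+2000): 2000 + j200 → |·| = √(2000²+200²) = √4040000 ≈ 2010, ∠ = arctan(200/2000) ≈ 5.71°
|L| = 50 · 201 / 2010 ≈ 5
Gain = 20 log₁₀(5) ≈ 13.98 dB

14.0 dB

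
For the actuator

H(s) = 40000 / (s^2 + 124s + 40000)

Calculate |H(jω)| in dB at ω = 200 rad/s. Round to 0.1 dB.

At s = jω = j200:
quadratic: (j200)² + 124·j200 + 40000 = 0 + j24800 → |·| ≈ 24800, ∠ ≈ 90.00°
|H| = 40000 / 24800 ≈ 1.6129
Gain = 20 log₁₀(1.6129) ≈ 4.15 dB

4.2 dB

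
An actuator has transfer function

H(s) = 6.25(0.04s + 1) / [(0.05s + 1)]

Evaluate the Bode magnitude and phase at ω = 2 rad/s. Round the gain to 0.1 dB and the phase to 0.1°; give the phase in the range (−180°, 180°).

At ω = 2 rad/s:
zero (1 + j2·0.04) = 1 + j0.08 → |·| ≈ 1.0032, ∠ ≈ 4.57°
pole (1 + j2·0.05) = 1 + j0.1 → |·| ≈ 1.005, ∠ ≈ 5.71°
|H| = 6.25 · 1.0032 / (1.005) ≈ 6.2388
Gain = 20 log₁₀(6.2388) ≈ 15.90 dB
∠H = (4.57°) − (5.71°) = -1.14°

15.9 dB, -1.1°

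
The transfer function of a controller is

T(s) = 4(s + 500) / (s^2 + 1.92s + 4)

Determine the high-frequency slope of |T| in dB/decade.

-20 dB/decade

Each pole contributes −20 dB/decade at high frequency; each zero contributes +20 dB/decade.
Net: 1 zero(s) − 2 pole(s) → -20 dB/decade.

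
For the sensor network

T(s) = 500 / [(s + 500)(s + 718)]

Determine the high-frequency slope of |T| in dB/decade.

-40 dB/decade

Each pole contributes −20 dB/decade at high frequency; each zero contributes +20 dB/decade.
Net: 0 zero(s) − 2 pole(s) → -40 dB/decade.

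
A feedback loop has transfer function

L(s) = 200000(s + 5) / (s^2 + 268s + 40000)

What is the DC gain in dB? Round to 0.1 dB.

L(0) = 200000·5 / 40000 = 25
20 log₁₀(25) ≈ 27.96 dB

28.0 dB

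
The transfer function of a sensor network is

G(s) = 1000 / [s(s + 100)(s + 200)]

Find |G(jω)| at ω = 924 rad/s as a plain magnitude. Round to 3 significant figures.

At s = jω = j924:
pole (s+100): 100 + j924 → |·| = √(100²+924²) = √863776 ≈ 929.4, ∠ = arctan(924/100) ≈ 83.82°
pole (s+200): 200 + j924 → |·| = √(200²+924²) = √893776 ≈ 945.4, ∠ = arctan(924/200) ≈ 77.79°
pole at origin: |s| = 924, ∠ = 90.00° (in denominator)
|G| = 1000 / 8.1188e+08 ≈ 1.2317e-06

1.23e-06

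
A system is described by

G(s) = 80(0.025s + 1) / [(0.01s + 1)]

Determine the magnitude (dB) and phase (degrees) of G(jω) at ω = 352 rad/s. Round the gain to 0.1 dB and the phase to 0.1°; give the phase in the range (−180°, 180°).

At ω = 352 rad/s:
zero (1 + j352·0.025) = 1 + j8.8 → |·| ≈ 8.8566, ∠ ≈ 83.52°
pole (1 + j352·0.01) = 1 + j3.52 → |·| ≈ 3.6593, ∠ ≈ 74.14°
|G| = 80 · 8.8566 / (3.6593) ≈ 193.62
Gain = 20 log₁₀(193.62) ≈ 45.74 dB
∠G = (83.52°) − (74.14°) = 9.38°

45.7 dB, 9.4°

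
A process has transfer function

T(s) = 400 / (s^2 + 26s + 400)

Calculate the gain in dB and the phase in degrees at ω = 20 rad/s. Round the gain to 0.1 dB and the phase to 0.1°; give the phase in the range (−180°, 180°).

-2.3 dB, -90.0°

At s = jω = j20:
quadratic: (j20)² + 26·j20 + 400 = 0 + j520 → |·| ≈ 520, ∠ ≈ 90.00°
|T| = 400 / 520 ≈ 0.76923
Gain = 20 log₁₀(0.76923) ≈ -2.28 dB
∠T = 0.00° − 90.00° = -90.00°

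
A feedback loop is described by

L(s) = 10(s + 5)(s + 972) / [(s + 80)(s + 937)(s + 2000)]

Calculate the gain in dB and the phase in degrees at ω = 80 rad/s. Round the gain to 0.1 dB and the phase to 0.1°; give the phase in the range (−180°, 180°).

At s = jω = j80:
zero (s+5): 5 + j80 → |·| = √(5²+80²) = √6425 ≈ 80.156, ∠ = arctan(80/5) ≈ 86.42°
zero (s+972): 972 + j80 → |·| = √(972²+80²) = √951184 ≈ 975.29, ∠ = arctan(80/972) ≈ 4.71°
pole (s+80): 80 + j80 → |·| = √(80²+80²) = √12800 ≈ 113.14, ∠ = arctan(80/80) ≈ 45.00°
pole (s+937): 937 + j80 → |·| = √(937²+80²) = √884369 ≈ 940.41, ∠ = arctan(80/937) ≈ 4.88°
pole (s+2000): 2000 + j80 → |·| = √(2000²+80²) = √4006400 ≈ 2001.6, ∠ = arctan(80/2000) ≈ 2.29°
|L| = 10 · 78175 / 2.1297e+08 ≈ 0.0036707
Gain = 20 log₁₀(0.0036707) ≈ -48.71 dB
∠L = 91.13° − 52.17° = 38.96°

-48.7 dB, 39.0°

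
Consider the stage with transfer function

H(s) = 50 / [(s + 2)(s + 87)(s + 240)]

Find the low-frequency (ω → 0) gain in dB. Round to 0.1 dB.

-58.4 dB

H(0) = 50 / (2·87·240) ≈ 0.0011973
20 log₁₀(0.0011973) ≈ -58.44 dB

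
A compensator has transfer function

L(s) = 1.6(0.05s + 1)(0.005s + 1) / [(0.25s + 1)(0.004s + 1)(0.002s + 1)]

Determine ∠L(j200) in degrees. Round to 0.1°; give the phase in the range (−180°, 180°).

At ω = 200 rad/s:
zero (1 + j200·0.05) = 1 + j10 → |·| ≈ 10.05, ∠ ≈ 84.29°
zero (1 + j200·0.005) = 1 + j1 → |·| ≈ 1.4142, ∠ ≈ 45.00°
pole (1 + j200·0.25) = 1 + j50 → |·| ≈ 50.01, ∠ ≈ 88.85°
pole (1 + j200·0.004) = 1 + j0.8 → |·| ≈ 1.2806, ∠ ≈ 38.66°
pole (1 + j200·0.002) = 1 + j0.4 → |·| ≈ 1.077, ∠ ≈ 21.80°
∠L = (84.29° + 45.00°) − (88.85° + 38.66° + 21.80°) = -20.02°

-20.0°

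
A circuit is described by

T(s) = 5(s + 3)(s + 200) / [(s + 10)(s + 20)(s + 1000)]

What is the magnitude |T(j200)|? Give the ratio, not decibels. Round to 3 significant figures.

At s = jω = j200:
zero (s+3): 3 + j200 → |·| = √(3²+200²) = √40009 ≈ 200.02, ∠ = arctan(200/3) ≈ 89.14°
zero (s+200): 200 + j200 → |·| = √(200²+200²) = √80000 ≈ 282.84, ∠ = arctan(200/200) ≈ 45.00°
pole (s+10): 10 + j200 → |·| = √(10²+200²) = √40100 ≈ 200.25, ∠ = arctan(200/10) ≈ 87.14°
pole (s+20): 20 + j200 → |·| = √(20²+200²) = √40400 ≈ 201, ∠ = arctan(200/20) ≈ 84.29°
pole (s+1000): 1000 + j200 → |·| = √(1000²+200²) = √1040000 ≈ 1019.8, ∠ = arctan(200/1000) ≈ 11.31°
|T| = 5 · 56574 / 4.1047e+07 ≈ 0.0068914

0.00689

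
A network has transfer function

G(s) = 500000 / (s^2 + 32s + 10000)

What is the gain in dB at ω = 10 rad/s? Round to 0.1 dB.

At s = jω = j10:
quadratic: (j10)² + 32·j10 + 10000 = 9900 + j320 → |·| ≈ 9905.2, ∠ ≈ 1.85°
|G| = 500000 / 9905.2 ≈ 50.479
Gain = 20 log₁₀(50.479) ≈ 34.06 dB

34.1 dB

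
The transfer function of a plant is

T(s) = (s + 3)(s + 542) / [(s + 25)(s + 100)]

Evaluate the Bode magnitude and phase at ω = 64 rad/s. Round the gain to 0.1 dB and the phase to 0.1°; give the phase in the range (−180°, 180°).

12.6 dB, -7.2°

At s = jω = j64:
zero (s+3): 3 + j64 → |·| = √(3²+64²) = √4105 ≈ 64.07, ∠ = arctan(64/3) ≈ 87.32°
zero (s+542): 542 + j64 → |·| = √(542²+64²) = √297860 ≈ 545.77, ∠ = arctan(64/542) ≈ 6.73°
pole (s+25): 25 + j64 → |·| = √(25²+64²) = √4721 ≈ 68.71, ∠ = arctan(64/25) ≈ 68.66°
pole (s+100): 100 + j64 → |·| = √(100²+64²) = √14096 ≈ 118.73, ∠ = arctan(64/100) ≈ 32.62°
|T| = 1 · 34967 / 8157.9 ≈ 4.2863
Gain = 20 log₁₀(4.2863) ≈ 12.64 dB
∠T = 94.05° − 101.28° = -7.23°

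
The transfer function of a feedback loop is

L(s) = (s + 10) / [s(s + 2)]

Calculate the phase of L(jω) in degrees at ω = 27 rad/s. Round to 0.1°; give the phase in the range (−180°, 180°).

-106.1°

At s = jω = j27:
zero (s+10): 10 + j27 → |·| = √(10²+27²) = √829 ≈ 28.792, ∠ = arctan(27/10) ≈ 69.68°
pole (s+2): 2 + j27 → |·| = √(2²+27²) = √733 ≈ 27.074, ∠ = arctan(27/2) ≈ 85.76°
pole at origin: |s| = 27, ∠ = 90.00° (in denominator)
∠L = 69.68° − 175.76° = -106.08°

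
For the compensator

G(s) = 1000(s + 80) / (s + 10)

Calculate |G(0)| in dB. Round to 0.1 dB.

G(0) = 1000·80 / (10) = 8000
20 log₁₀(8000) ≈ 78.06 dB

78.1 dB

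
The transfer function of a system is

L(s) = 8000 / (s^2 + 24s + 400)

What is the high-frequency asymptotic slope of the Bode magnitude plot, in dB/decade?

Each pole contributes −20 dB/decade at high frequency; each zero contributes +20 dB/decade.
Net: 0 zero(s) − 2 pole(s) → -40 dB/decade.

-40 dB/decade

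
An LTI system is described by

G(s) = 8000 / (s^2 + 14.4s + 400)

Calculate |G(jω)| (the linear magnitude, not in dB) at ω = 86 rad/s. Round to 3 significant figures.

At s = jω = j86:
quadratic: (j86)² + 14.4·j86 + 400 = -6996 + j1238.4 → |·| ≈ 7104.8, ∠ ≈ 169.96°
|G| = 8000 / 7104.8 ≈ 1.126

1.13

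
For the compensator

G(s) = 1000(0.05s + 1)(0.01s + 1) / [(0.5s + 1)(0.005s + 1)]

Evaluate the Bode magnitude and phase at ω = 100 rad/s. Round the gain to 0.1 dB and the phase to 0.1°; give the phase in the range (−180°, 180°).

42.2 dB, 8.3°

At ω = 100 rad/s:
zero (1 + j100·0.05) = 1 + j5 → |·| ≈ 5.099, ∠ ≈ 78.69°
zero (1 + j100·0.01) = 1 + j1 → |·| ≈ 1.4142, ∠ ≈ 45.00°
pole (1 + j100·0.5) = 1 + j50 → |·| ≈ 50.01, ∠ ≈ 88.85°
pole (1 + j100·0.005) = 1 + j0.5 → |·| ≈ 1.118, ∠ ≈ 26.57°
|G| = 1000 · 5.099 · 1.4142 / (50.01 · 1.118) ≈ 128.97
Gain = 20 log₁₀(128.97) ≈ 42.21 dB
∠G = (78.69° + 45.00°) − (88.85° + 26.57°) = 8.27°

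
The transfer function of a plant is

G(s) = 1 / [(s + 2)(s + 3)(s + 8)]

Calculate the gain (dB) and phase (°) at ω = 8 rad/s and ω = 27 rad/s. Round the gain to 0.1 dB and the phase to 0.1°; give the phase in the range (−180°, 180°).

At s = jω = j8:
pole (s+2): 2 + j8 → |·| = √(2²+8²) = √68 ≈ 8.2462, ∠ = arctan(8/2) ≈ 75.96°
pole (s+3): 3 + j8 → |·| = √(3²+8²) = √73 ≈ 8.544, ∠ = arctan(8/3) ≈ 69.44°
pole (s+8): 8 + j8 → |·| = √(8²+8²) = √128 ≈ 11.314, ∠ = arctan(8/8) ≈ 45.00°
|G| = 1 / 797.13 ≈ 0.0012545
Gain = 20 log₁₀(0.0012545) ≈ -58.03 dB
∠G = 0.00° − 190.40° = -190.40° ≡ 169.60° (principal value)

At s = jω = j27:
pole (s+2): 2 + j27 → |·| = √(2²+27²) = √733 ≈ 27.074, ∠ = arctan(27/2) ≈ 85.76°
pole (s+3): 3 + j27 → |·| = √(3²+27²) = √738 ≈ 27.166, ∠ = arctan(27/3) ≈ 83.66°
pole (s+8): 8 + j27 → |·| = √(8²+27²) = √793 ≈ 28.16, ∠ = arctan(27/8) ≈ 73.50°
|G| = 1 / 20711 ≈ 4.8284e-05
Gain = 20 log₁₀(4.8284e-05) ≈ -86.32 dB
∠G = 0.00° − 242.92° = -242.92° ≡ 117.08° (principal value)

ω = 8: -58.0 dB, 169.6°; ω = 27: -86.3 dB, 117.1°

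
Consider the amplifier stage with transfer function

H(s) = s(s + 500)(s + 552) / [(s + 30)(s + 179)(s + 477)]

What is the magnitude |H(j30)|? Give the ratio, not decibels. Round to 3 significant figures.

At s = jω = j30:
zero (s+500): 500 + j30 → |·| = √(500²+30²) = √250900 ≈ 500.9, ∠ = arctan(30/500) ≈ 3.43°
zero (s+552): 552 + j30 → |·| = √(552²+30²) = √305604 ≈ 552.81, ∠ = arctan(30/552) ≈ 3.11°
zero at origin: s = j30 → |·| = 30, ∠ = 90.00°
pole (s+30): 30 + j30 → |·| = √(30²+30²) = √1800 ≈ 42.426, ∠ = arctan(30/30) ≈ 45.00°
pole (s+179): 179 + j30 → |·| = √(179²+30²) = √32941 ≈ 181.5, ∠ = arctan(30/179) ≈ 9.51°
pole (s+477): 477 + j30 → |·| = √(477²+30²) = √228429 ≈ 477.94, ∠ = arctan(30/477) ≈ 3.60°
|H| = 1 · 8.3071e+06 / 3.6803e+06 ≈ 2.2572

2.26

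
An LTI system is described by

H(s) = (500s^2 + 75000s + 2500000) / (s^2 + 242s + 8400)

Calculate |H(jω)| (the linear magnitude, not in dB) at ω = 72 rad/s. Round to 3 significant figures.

Substitute s = j72:
Numerator: 500(j72)^2 + 75000(j72) + 2500000 = -92000 + j5400000
Denominator: (j72)^2 + 242(j72) + 8400 = 3216 + j17424
|N| = √(92000² + 5400000²) ≈ 5.4008e+06, ∠N ≈ 90.98°
|D| = √(3216² + 17424²) ≈ 17718, ∠D ≈ 79.54°
|H| = 5.4008e+06 / 17718 ≈ 304.82

305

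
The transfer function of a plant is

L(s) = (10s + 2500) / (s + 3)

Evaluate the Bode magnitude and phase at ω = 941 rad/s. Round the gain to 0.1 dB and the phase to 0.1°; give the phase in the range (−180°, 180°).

Substitute s = j941:
Numerator: 10(j941) + 2500 = 2500 + j9410
Denominator: (j941) + 3 = 3 + j941
|N| = √(2500² + 9410²) ≈ 9736.4, ∠N ≈ 75.12°
|D| = √(3² + 941²) ≈ 941, ∠D ≈ 89.82°
|L| = 9736.4 / 941 ≈ 10.347
Gain = 20 log₁₀(10.347) ≈ 20.30 dB
∠L = 75.12° − 89.82° = -14.70°

20.3 dB, -14.7°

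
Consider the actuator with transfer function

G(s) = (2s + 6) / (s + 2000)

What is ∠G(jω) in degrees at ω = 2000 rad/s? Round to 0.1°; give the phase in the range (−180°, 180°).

Substitute s = j2000:
Numerator: 2(j2000) + 6 = 6 + j4000
Denominator: (j2000) + 2000 = 2000 + j2000
|N| = √(6² + 4000²) ≈ 4000, ∠N ≈ 89.91°
|D| = √(2000² + 2000²) ≈ 2828.4, ∠D ≈ 45.00°
∠G = 89.91° − 45.00° = 44.91°

44.9°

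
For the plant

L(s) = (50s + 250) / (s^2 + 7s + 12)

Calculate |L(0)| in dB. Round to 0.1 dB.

26.4 dB

L(0) = 250 / 12 ≈ 20.833
20 log₁₀(20.833) ≈ 26.38 dB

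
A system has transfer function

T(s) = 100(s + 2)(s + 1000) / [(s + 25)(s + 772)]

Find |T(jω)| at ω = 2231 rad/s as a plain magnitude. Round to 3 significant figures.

104

At s = jω = j2231:
zero (s+2): 2 + j2231 → |·| = √(2²+2231²) = √4977365 ≈ 2231, ∠ = arctan(2231/2) ≈ 89.95°
zero (s+1000): 1000 + j2231 → |·| = √(1000²+2231²) = √5977361 ≈ 2444.9, ∠ = arctan(2231/1000) ≈ 65.86°
pole (s+25): 25 + j2231 → |·| = √(25²+2231²) = √4977986 ≈ 2231.1, ∠ = arctan(2231/25) ≈ 89.36°
pole (s+772): 772 + j2231 → |·| = √(772²+2231²) = √5573345 ≈ 2360.8, ∠ = arctan(2231/772) ≈ 70.91°
|T| = 100 · 5.4546e+06 / 5.2672e+06 ≈ 103.56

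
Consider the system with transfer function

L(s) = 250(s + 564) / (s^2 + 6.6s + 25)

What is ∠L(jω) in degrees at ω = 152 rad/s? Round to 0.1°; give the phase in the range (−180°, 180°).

-162.4°

At s = jω = j152:
zero (s+564): 564 + j152 → |·| = √(564²+152²) = √341200 ≈ 584.12, ∠ = arctan(152/564) ≈ 15.08°
quadratic: (j152)² + 6.6·j152 + 25 = -23079 + j1003.2 → |·| ≈ 23101, ∠ ≈ 177.51°
∠L = 15.08° − 177.51° = -162.43°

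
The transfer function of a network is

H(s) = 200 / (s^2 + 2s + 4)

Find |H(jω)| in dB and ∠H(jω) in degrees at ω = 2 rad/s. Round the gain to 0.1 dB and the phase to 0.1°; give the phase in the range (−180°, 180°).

At s = jω = j2:
quadratic: (j2)² + 2·j2 + 4 = 0 + j4 → |·| ≈ 4, ∠ ≈ 90.00°
|H| = 200 / 4 ≈ 50
Gain = 20 log₁₀(50) ≈ 33.98 dB
∠H = 0.00° − 90.00° = -90.00°

34.0 dB, -90.0°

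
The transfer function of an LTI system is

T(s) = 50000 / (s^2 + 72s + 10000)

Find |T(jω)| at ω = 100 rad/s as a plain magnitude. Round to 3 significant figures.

6.94

At s = jω = j100:
quadratic: (j100)² + 72·j100 + 10000 = 0 + j7200 → |·| ≈ 7200, ∠ ≈ 90.00°
|T| = 50000 / 7200 ≈ 6.9444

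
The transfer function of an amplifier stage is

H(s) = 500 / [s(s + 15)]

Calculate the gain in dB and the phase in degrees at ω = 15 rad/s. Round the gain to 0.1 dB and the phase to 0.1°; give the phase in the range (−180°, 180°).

3.9 dB, -135.0°

At s = jω = j15:
pole (s+15): 15 + j15 → |·| = √(15²+15²) = √450 ≈ 21.213, ∠ = arctan(15/15) ≈ 45.00°
pole at origin: |s| = 15, ∠ = 90.00° (in denominator)
|H| = 500 / 318.19 ≈ 1.5714
Gain = 20 log₁₀(1.5714) ≈ 3.93 dB
∠H = 0.00° − 135.00° = -135.00°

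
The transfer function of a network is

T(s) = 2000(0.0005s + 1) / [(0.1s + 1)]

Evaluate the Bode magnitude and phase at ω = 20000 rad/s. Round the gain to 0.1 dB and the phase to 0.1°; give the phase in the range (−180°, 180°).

At ω = 20000 rad/s:
zero (1 + j20000·0.0005) = 1 + j10 → |·| ≈ 10.05, ∠ ≈ 84.29°
pole (1 + j20000·0.1) = 1 + j2000 → |·| ≈ 2000, ∠ ≈ 89.97°
|T| = 2000 · 10.05 / (2000) ≈ 10.05
Gain = 20 log₁₀(10.05) ≈ 20.04 dB
∠T = (84.29°) − (89.97°) = -5.68°

20.0 dB, -5.7°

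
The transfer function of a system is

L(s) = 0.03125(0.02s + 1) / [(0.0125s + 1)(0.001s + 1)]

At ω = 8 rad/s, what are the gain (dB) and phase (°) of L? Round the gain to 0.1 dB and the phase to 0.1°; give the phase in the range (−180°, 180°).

-30.0 dB, 2.9°

At ω = 8 rad/s:
zero (1 + j8·0.02) = 1 + j0.16 → |·| ≈ 1.0127, ∠ ≈ 9.09°
pole (1 + j8·0.0125) = 1 + j0.1 → |·| ≈ 1.005, ∠ ≈ 5.71°
pole (1 + j8·0.001) = 1 + j0.008 → |·| ≈ 1, ∠ ≈ 0.46°
|L| = 0.03125 · 1.0127 / (1.005 · 1) ≈ 0.031489
Gain = 20 log₁₀(0.031489) ≈ -30.04 dB
∠L = (9.09°) − (5.71° + 0.46°) = 2.92°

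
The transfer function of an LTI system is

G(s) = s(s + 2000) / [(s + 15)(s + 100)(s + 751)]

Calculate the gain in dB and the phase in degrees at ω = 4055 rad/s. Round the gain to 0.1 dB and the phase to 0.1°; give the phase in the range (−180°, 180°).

At s = jω = j4055:
zero (s+2000): 2000 + j4055 → |·| = √(2000²+4055²) = √20443025 ≈ 4521.4, ∠ = arctan(4055/2000) ≈ 63.75°
zero at origin: s = j4055 → |·| = 4055, ∠ = 90.00°
pole (s+15): 15 + j4055 → |·| = √(15²+4055²) = √16443250 ≈ 4055, ∠ = arctan(4055/15) ≈ 89.79°
pole (s+100): 100 + j4055 → |·| = √(100²+4055²) = √16453025 ≈ 4056.2, ∠ = arctan(4055/100) ≈ 88.59°
pole (s+751): 751 + j4055 → |·| = √(751²+4055²) = √17007026 ≈ 4124, ∠ = arctan(4055/751) ≈ 79.51°
|G| = 1 · 1.8334e+07 / 6.7831e+10 ≈ 0.00027029
Gain = 20 log₁₀(0.00027029) ≈ -71.36 dB
∠G = 153.75° − 257.89° = -104.14°

-71.4 dB, -104.1°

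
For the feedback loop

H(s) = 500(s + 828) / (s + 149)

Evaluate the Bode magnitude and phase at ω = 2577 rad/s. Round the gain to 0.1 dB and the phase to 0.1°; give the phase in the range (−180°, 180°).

At s = jω = j2577:
zero (s+828): 828 + j2577 → |·| = √(828²+2577²) = √7326513 ≈ 2706.8, ∠ = arctan(2577/828) ≈ 72.19°
pole (s+149): 149 + j2577 → |·| = √(149²+2577²) = √6663130 ≈ 2581.3, ∠ = arctan(2577/149) ≈ 86.69°
|H| = 500 · 2706.8 / 2581.3 ≈ 524.31
Gain = 20 log₁₀(524.31) ≈ 54.39 dB
∠H = 72.19° − 86.69° = -14.50°

54.4 dB, -14.5°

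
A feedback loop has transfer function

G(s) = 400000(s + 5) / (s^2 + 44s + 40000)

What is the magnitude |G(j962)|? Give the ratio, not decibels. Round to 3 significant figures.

At s = jω = j962:
zero (s+5): 5 + j962 → |·| = √(5²+962²) = √925469 ≈ 962.01, ∠ = arctan(962/5) ≈ 89.70°
quadratic: (j962)² + 44·j962 + 40000 = -885444 + j42328 → |·| ≈ 8.8646e+05, ∠ ≈ 177.26°
|G| = 400000 · 962.01 / 8.8646e+05 ≈ 434.09

434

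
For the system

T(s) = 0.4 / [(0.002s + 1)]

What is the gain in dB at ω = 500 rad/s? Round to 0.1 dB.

-11.0 dB

At ω = 500 rad/s:
pole (1 + j500·0.002) = 1 + j1 → |·| ≈ 1.4142, ∠ ≈ 45.00°
|T| = 0.4 · 1 / (1.4142) ≈ 0.28285
Gain = 20 log₁₀(0.28285) ≈ -10.97 dB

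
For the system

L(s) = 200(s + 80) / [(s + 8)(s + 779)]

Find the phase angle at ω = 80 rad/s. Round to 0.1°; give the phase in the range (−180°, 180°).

At s = jω = j80:
zero (s+80): 80 + j80 → |·| = √(80²+80²) = √12800 ≈ 113.14, ∠ = arctan(80/80) ≈ 45.00°
pole (s+8): 8 + j80 → |·| = √(8²+80²) = √6464 ≈ 80.399, ∠ = arctan(80/8) ≈ 84.29°
pole (s+779): 779 + j80 → |·| = √(779²+80²) = √613241 ≈ 783.1, ∠ = arctan(80/779) ≈ 5.86°
∠L = 45.00° − 90.15° = -45.15°

-45.2°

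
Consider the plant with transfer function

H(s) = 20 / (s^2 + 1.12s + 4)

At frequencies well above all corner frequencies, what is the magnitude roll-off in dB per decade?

Each pole contributes −20 dB/decade at high frequency; each zero contributes +20 dB/decade.
Net: 0 zero(s) − 2 pole(s) → -40 dB/decade.

-40 dB/decade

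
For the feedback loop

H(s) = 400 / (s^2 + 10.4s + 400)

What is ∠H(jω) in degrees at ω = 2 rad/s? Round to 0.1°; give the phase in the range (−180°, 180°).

At s = jω = j2:
quadratic: (j2)² + 10.4·j2 + 400 = 396 + j20.8 → |·| ≈ 396.55, ∠ ≈ 3.01°
∠H = 0.00° − 3.01° = -3.01°

-3.0°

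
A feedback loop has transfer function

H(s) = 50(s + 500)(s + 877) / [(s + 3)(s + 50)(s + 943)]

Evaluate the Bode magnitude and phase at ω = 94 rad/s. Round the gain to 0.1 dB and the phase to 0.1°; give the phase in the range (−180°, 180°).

7.5 dB, -139.1°

At s = jω = j94:
zero (s+500): 500 + j94 → |·| = √(500²+94²) = √258836 ≈ 508.76, ∠ = arctan(94/500) ≈ 10.65°
zero (s+877): 877 + j94 → |·| = √(877²+94²) = √777965 ≈ 882.02, ∠ = arctan(94/877) ≈ 6.12°
pole (s+3): 3 + j94 → |·| = √(3²+94²) = √8845 ≈ 94.048, ∠ = arctan(94/3) ≈ 88.17°
pole (s+50): 50 + j94 → |·| = √(50²+94²) = √11336 ≈ 106.47, ∠ = arctan(94/50) ≈ 61.99°
pole (s+943): 943 + j94 → |·| = √(943²+94²) = √898085 ≈ 947.67, ∠ = arctan(94/943) ≈ 5.69°
|H| = 50 · 4.4874e+05 / 9.4893e+06 ≈ 2.3645
Gain = 20 log₁₀(2.3645) ≈ 7.47 dB
∠H = 16.77° − 155.85° = -139.08°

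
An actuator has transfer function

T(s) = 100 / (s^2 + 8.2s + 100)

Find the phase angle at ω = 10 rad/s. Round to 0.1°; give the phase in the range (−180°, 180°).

At s = jω = j10:
quadratic: (j10)² + 8.2·j10 + 100 = 0 + j82 → |·| ≈ 82, ∠ ≈ 90.00°
∠T = 0.00° − 90.00° = -90.00°

-90.0°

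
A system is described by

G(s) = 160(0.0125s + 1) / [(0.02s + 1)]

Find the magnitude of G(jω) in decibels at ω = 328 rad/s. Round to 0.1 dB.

At ω = 328 rad/s:
zero (1 + j328·0.0125) = 1 + j4.1 → |·| ≈ 4.2202, ∠ ≈ 76.29°
pole (1 + j328·0.02) = 1 + j6.56 → |·| ≈ 6.6358, ∠ ≈ 81.33°
|G| = 160 · 4.2202 / (6.6358) ≈ 101.76
Gain = 20 log₁₀(101.76) ≈ 40.15 dB

40.2 dB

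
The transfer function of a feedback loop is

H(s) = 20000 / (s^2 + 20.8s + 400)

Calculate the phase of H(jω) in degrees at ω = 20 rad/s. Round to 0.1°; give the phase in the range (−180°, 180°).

At s = jω = j20:
quadratic: (j20)² + 20.8·j20 + 400 = 0 + j416 → |·| ≈ 416, ∠ ≈ 90.00°
∠H = 0.00° − 90.00° = -90.00°

-90.0°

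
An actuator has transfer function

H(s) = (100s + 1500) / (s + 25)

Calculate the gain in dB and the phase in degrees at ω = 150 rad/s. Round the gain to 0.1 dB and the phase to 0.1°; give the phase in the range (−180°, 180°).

Substitute s = j150:
Numerator: 100(j150) + 1500 = 1500 + j15000
Denominator: (j150) + 25 = 25 + j150
|N| = √(1500² + 15000²) ≈ 15075, ∠N ≈ 84.29°
|D| = √(25² + 150²) ≈ 152.07, ∠D ≈ 80.54°
|H| = 15075 / 152.07 ≈ 99.132
Gain = 20 log₁₀(99.132) ≈ 39.92 dB
∠H = 84.29° − 80.54° = 3.75°

39.9 dB, 3.8°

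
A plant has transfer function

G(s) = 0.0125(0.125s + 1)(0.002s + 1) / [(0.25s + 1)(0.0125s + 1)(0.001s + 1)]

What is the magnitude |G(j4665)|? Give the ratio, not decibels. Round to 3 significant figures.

At ω = 4665 rad/s:
zero (1 + j4665·0.125) = 1 + j583.125 → |·| ≈ 583.13, ∠ ≈ 89.90°
zero (1 + j4665·0.002) = 1 + j9.33 → |·| ≈ 9.3834, ∠ ≈ 83.88°
pole (1 + j4665·0.25) = 1 + j1166.25 → |·| ≈ 1166.3, ∠ ≈ 89.95°
pole (1 + j4665·0.0125) = 1 + j58.3125 → |·| ≈ 58.321, ∠ ≈ 89.02°
pole (1 + j4665·0.001) = 1 + j4.665 → |·| ≈ 4.771, ∠ ≈ 77.90°
|G| = 0.0125 · 583.13 · 9.3834 / (1166.3 · 58.321 · 4.771) ≈ 0.00021076

0.000211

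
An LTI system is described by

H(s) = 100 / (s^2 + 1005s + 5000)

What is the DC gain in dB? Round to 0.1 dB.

H(0) = 100 / 5000 = 0.02
20 log₁₀(0.02) ≈ -33.98 dB

-34.0 dB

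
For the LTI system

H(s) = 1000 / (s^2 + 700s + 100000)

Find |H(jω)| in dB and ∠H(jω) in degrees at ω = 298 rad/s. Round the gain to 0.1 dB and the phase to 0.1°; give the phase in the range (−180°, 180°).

-46.4 dB, -86.9°

Substitute s = j298:
Numerator: 1000 = 1000 + j0
Denominator: (j298)^2 + 700(j298) + 100000 = 11196 + j208600
|N| = √(1000² + 0²) ≈ 1000, ∠N ≈ 0.00°
|D| = √(11196² + 208600²) ≈ 2.089e+05, ∠D ≈ 86.93°
|H| = 1000 / 2.089e+05 ≈ 0.004787
Gain = 20 log₁₀(0.004787) ≈ -46.40 dB
∠H = 0.00° − 86.93° = -86.93°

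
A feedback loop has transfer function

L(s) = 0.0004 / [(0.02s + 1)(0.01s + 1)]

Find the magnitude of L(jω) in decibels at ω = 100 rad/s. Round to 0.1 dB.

-78.0 dB

At ω = 100 rad/s:
pole (1 + j100·0.02) = 1 + j2 → |·| ≈ 2.2361, ∠ ≈ 63.43°
pole (1 + j100·0.01) = 1 + j1 → |·| ≈ 1.4142, ∠ ≈ 45.00°
|L| = 0.0004 · 1 / (2.2361 · 1.4142) ≈ 0.00012649
Gain = 20 log₁₀(0.00012649) ≈ -77.96 dB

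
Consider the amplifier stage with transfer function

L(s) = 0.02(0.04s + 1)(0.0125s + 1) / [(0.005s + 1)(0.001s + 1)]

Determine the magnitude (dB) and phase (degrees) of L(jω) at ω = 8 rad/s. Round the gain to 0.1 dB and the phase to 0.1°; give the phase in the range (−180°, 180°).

-33.5 dB, 20.7°

At ω = 8 rad/s:
zero (1 + j8·0.04) = 1 + j0.32 → |·| ≈ 1.05, ∠ ≈ 17.74°
zero (1 + j8·0.0125) = 1 + j0.1 → |·| ≈ 1.005, ∠ ≈ 5.71°
pole (1 + j8·0.005) = 1 + j0.04 → |·| ≈ 1.0008, ∠ ≈ 2.29°
pole (1 + j8·0.001) = 1 + j0.008 → |·| ≈ 1, ∠ ≈ 0.46°
|L| = 0.02 · 1.05 · 1.005 / (1.0008 · 1) ≈ 0.021088
Gain = 20 log₁₀(0.021088) ≈ -33.52 dB
∠L = (17.74° + 5.71°) − (2.29° + 0.46°) = 20.70°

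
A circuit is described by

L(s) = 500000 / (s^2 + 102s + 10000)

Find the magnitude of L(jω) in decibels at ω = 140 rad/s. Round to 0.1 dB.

At s = jω = j140:
quadratic: (j140)² + 102·j140 + 10000 = -9600 + j14280 → |·| ≈ 17207, ∠ ≈ 123.91°
|L| = 500000 / 17207 ≈ 29.058
Gain = 20 log₁₀(29.058) ≈ 29.27 dB

29.3 dB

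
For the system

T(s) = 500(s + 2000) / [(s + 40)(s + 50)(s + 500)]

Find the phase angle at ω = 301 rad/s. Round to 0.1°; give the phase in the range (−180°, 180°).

174.5°

At s = jω = j301:
zero (s+2000): 2000 + j301 → |·| = √(2000²+301²) = √4090601 ≈ 2022.5, ∠ = arctan(301/2000) ≈ 8.56°
pole (s+40): 40 + j301 → |·| = √(40²+301²) = √92201 ≈ 303.65, ∠ = arctan(301/40) ≈ 82.43°
pole (s+50): 50 + j301 → |·| = √(50²+301²) = √93101 ≈ 305.12, ∠ = arctan(301/50) ≈ 80.57°
pole (s+500): 500 + j301 → |·| = √(500²+301²) = √340601 ≈ 583.61, ∠ = arctan(301/500) ≈ 31.05°
∠T = 8.56° − 194.05° = -185.49° ≡ 174.51° (principal value)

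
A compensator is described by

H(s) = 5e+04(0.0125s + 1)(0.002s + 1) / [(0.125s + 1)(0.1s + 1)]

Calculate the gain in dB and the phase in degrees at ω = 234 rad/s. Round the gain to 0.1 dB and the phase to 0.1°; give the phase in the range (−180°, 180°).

At ω = 234 rad/s:
zero (1 + j234·0.0125) = 1 + j2.925 → |·| ≈ 3.0912, ∠ ≈ 71.13°
zero (1 + j234·0.002) = 1 + j0.468 → |·| ≈ 1.1041, ∠ ≈ 25.08°
pole (1 + j234·0.125) = 1 + j29.25 → |·| ≈ 29.267, ∠ ≈ 88.04°
pole (1 + j234·0.1) = 1 + j23.4 → |·| ≈ 23.421, ∠ ≈ 87.55°
|H| = 5e+04 · 3.0912 · 1.1041 / (29.267 · 23.421) ≈ 248.96
Gain = 20 log₁₀(248.96) ≈ 47.92 dB
∠H = (71.13° + 25.08°) − (88.04° + 87.55°) = -79.38°

47.9 dB, -79.4°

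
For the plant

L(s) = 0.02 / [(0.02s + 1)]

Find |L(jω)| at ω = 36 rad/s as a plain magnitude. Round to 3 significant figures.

0.0162

At ω = 36 rad/s:
pole (1 + j36·0.02) = 1 + j0.72 → |·| ≈ 1.2322, ∠ ≈ 35.75°
|L| = 0.02 · 1 / (1.2322) ≈ 0.016231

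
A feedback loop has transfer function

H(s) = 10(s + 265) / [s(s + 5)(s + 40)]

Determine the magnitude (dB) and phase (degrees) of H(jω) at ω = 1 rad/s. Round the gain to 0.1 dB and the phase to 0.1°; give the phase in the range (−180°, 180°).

22.3 dB, -102.5°

At s = jω = j1:
zero (s+265): 265 + j1 → |·| = √(265²+1²) = √70226 ≈ 265, ∠ = arctan(1/265) ≈ 0.22°
pole (s+5): 5 + j1 → |·| = √(5²+1²) = √26 ≈ 5.099, ∠ = arctan(1/5) ≈ 11.31°
pole (s+40): 40 + j1 → |·| = √(40²+1²) = √1601 ≈ 40.012, ∠ = arctan(1/40) ≈ 1.43°
pole at origin: |s| = 1, ∠ = 90.00° (in denominator)
|H| = 10 · 265 / 204.02 ≈ 12.989
Gain = 20 log₁₀(12.989) ≈ 22.27 dB
∠H = 0.22° − 102.74° = -102.52°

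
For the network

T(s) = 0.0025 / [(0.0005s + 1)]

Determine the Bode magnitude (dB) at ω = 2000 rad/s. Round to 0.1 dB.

-55.1 dB

At ω = 2000 rad/s:
pole (1 + j2000·0.0005) = 1 + j1 → |·| ≈ 1.4142, ∠ ≈ 45.00°
|T| = 0.0025 · 1 / (1.4142) ≈ 0.0017678
Gain = 20 log₁₀(0.0017678) ≈ -55.05 dB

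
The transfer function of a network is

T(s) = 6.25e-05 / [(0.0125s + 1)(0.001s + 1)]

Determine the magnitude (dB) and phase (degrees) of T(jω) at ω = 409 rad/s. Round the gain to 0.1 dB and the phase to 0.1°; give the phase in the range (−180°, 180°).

At ω = 409 rad/s:
pole (1 + j409·0.0125) = 1 + j5.1125 → |·| ≈ 5.2094, ∠ ≈ 78.93°
pole (1 + j409·0.001) = 1 + j0.409 → |·| ≈ 1.0804, ∠ ≈ 22.24°
|T| = 6.25e-05 · 1 / (5.2094 · 1.0804) ≈ 1.1105e-05
Gain = 20 log₁₀(1.1105e-05) ≈ -99.09 dB
∠T = (0°) − (78.93° + 22.24°) = -101.17°

-99.1 dB, -101.2°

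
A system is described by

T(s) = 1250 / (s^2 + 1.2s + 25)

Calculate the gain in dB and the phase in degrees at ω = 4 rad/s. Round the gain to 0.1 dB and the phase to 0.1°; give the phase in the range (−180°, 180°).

41.8 dB, -28.1°

At s = jω = j4:
quadratic: (j4)² + 1.2·j4 + 25 = 9 + j4.8 → |·| ≈ 10.2, ∠ ≈ 28.07°
|T| = 1250 / 10.2 ≈ 122.55
Gain = 20 log₁₀(122.55) ≈ 41.77 dB
∠T = 0.00° − 28.07° = -28.07°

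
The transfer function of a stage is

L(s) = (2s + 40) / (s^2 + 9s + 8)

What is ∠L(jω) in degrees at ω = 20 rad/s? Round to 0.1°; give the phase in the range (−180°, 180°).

-110.3°

Substitute s = j20:
Numerator: 2(j20) + 40 = 40 + j40
Denominator: (j20)^2 + 9(j20) + 8 = -392 + j180
|N| = √(40² + 40²) ≈ 56.569, ∠N ≈ 45.00°
|D| = √(392² + 180²) ≈ 431.35, ∠D ≈ 155.34°
∠L = 45.00° − 155.34° = -110.34°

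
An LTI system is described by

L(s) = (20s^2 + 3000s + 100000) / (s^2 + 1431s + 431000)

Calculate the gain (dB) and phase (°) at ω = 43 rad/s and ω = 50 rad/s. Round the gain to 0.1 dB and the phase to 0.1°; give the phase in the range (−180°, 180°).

ω = 43: -9.6 dB, 55.8°; ω = 50: -8.8 dB, 62.1°

Substitute s = j43:
Numerator: 20(j43)^2 + 3000(j43) + 100000 = 63020 + j129000
Denominator: (j43)^2 + 1431(j43) + 431000 = 429151 + j61533
|N| = √(63020² + 129000²) ≈ 1.4357e+05, ∠N ≈ 63.96°
|D| = √(429151² + 61533²) ≈ 4.3354e+05, ∠D ≈ 8.16°
|L| = 1.4357e+05 / 4.3354e+05 ≈ 0.33116
Gain = 20 log₁₀(0.33116) ≈ -9.60 dB
∠L = 63.96° − 8.16° = 55.80°

Substitute s = j50:
Numerator: 20(j50)^2 + 3000(j50) + 100000 = 50000 + j150000
Denominator: (j50)^2 + 1431(j50) + 431000 = 428500 + j71550
|N| = √(50000² + 150000²) ≈ 1.5811e+05, ∠N ≈ 71.57°
|D| = √(428500² + 71550²) ≈ 4.3443e+05, ∠D ≈ 9.48°
|L| = 1.5811e+05 / 4.3443e+05 ≈ 0.36395
Gain = 20 log₁₀(0.36395) ≈ -8.78 dB
∠L = 71.57° − 9.48° = 62.09°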